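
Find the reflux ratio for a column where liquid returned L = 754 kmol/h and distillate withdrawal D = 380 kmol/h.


Reflux ratio definition: R = L / D (liquid returned / distillate withdrawn)
L = 754 kmol/h, D = 380 kmol/h
R = 754 / 380 = 1.984

1.984


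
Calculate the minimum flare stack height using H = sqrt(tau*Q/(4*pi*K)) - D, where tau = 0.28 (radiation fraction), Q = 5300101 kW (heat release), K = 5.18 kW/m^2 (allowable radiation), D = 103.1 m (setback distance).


tau*Q/(4*pi*K) = 0.28 * 5300101 / (4 * pi * 5.18) = 22798.3
sqrt(22798.3) = 150.991
H = 150.991 - 103.1 = 47.89

47.89 m


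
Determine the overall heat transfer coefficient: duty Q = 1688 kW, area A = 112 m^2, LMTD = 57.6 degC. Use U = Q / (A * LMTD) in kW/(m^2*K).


From Q = U*A*LMTD, U = Q / (A * LMTD)
U = 1688 / (112 * 57.6) = 1688 / 6451.2 = 0.2617

0.2617 kW/(m^2*K)


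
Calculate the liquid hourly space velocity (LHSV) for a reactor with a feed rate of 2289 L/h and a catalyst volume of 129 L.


LHSV = volumetric feed rate / catalyst volume
= 2289 L/h / 129 L
= 17.74 h^-1

17.74 h^-1


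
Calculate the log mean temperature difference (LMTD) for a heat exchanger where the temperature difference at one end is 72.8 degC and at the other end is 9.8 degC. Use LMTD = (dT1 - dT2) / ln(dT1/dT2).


LMTD = (dT1 - dT2) / ln(dT1/dT2)
= (72.8 - 9.8) / ln(72.8 / 9.8) = 63 / 2.00533 = 31.42

31.42 degC


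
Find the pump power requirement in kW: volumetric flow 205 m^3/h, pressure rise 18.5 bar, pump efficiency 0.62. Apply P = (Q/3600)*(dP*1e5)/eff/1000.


Q = 205 / 3600 = 0.0569444 m^3/s
P = 0.0569444 * (18.5 * 1e5) / 0.62 / 1000 = 169.9

169.9 kW


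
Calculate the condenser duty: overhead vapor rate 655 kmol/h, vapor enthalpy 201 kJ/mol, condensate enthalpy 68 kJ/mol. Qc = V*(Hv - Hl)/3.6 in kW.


Qc = 655 * (201 - 68) / 3.6 = 655 * 133 / 3.6 = 24200

24200 kW


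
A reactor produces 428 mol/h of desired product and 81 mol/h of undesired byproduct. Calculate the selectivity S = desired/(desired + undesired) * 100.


Selectivity = desired / (desired + undesired) * 100
Total products = 428 + 81 = 509 mol/h
S = 428 / 509 * 100
= 0.8409 * 100
= 84.09 %

84.09 %


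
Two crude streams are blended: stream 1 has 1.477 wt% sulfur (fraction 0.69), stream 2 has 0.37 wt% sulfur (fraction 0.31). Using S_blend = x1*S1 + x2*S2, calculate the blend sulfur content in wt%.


Linear sulfur blending: S_blend = x1*S1 + x2*S2
Contribution 1: 0.69 * 1.477 = 1.01913 wt%
Contribution 2: 0.31 * 0.37 = 0.1147 wt%
S_blend = 1.01913 + 0.1147 = 1.13383

1.13383 wt%


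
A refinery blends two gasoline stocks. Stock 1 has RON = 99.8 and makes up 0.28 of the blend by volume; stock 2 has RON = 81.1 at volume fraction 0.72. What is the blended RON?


Linear blending: RON_blend = sum(vi * RONi)
Contribution 1: 0.28 * 99.8 = 27.944
Contribution 2: 0.72 * 81.1 = 58.392
RON_blend = 27.944 + 58.392 = 86.336

86.336


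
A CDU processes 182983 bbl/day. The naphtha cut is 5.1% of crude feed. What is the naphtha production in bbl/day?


Crude throughput = 182983 bbl/day
Fraction yield = 5.1%
yield = throughput * fraction / 100
yield = 182983 * 5.1 / 100 = 9332.133

9332.133 bbl/day


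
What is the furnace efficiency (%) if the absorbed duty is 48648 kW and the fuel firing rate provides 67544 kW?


Furnace efficiency = Q_absorbed / Q_fuel * 100
= 48648 / 67544 * 100 = 72.02

72.02 %


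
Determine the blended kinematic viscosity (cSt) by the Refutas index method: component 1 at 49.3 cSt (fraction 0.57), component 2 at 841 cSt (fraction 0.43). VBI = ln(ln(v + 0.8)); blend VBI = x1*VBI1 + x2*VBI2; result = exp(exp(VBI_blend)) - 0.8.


Refutas method: VBN_i = 14.534*ln(ln(visc_i + 0.8)) + 10.975, blended linearly by mass fraction; since VBN is linear in VBI_i = ln(ln(visc_i + 0.8)) and the fractions sum to 1, blend VBI directly: visc = exp(exp(VBI_blend)) - 0.8
VBI_1 = ln(ln(49.3 + 0.8)) = 1.36457
VBI_2 = ln(ln(841 + 0.8)) = 1.9074
VBI_blend = 0.57 * 1.36457 + 0.43 * 1.9074 = 1.59799
visc_blend = exp(exp(1.59799)) - 0.8 = 139.4

139.4 cSt


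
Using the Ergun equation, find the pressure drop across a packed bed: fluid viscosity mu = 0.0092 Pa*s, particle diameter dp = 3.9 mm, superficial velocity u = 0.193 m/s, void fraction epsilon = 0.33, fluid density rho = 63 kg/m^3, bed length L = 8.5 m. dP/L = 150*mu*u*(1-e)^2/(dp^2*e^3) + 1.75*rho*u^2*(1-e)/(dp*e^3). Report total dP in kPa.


dp = 3.9 mm = 0.0039 m
Viscous term = 150*0.0092*0.193*(1-0.33)^2 / (0.0039^2*0.33^3) = 218733
Inertial term = 1.75*63*0.193^2*(1-0.33) / (0.0039*0.33^3) = 19631.9
dP/L = 218733 + 19631.9 = 238365 Pa/m
dP = 238365 * 8.5 / 1000 = 2026 kPa

2026 kPa


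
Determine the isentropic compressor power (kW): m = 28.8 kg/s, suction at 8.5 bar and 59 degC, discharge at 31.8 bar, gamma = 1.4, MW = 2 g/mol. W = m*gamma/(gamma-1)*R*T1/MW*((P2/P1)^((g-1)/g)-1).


Isentropic work: W = m*(gamma/(gamma-1))*(R*T1/MW)*((P2/P1)^((gamma-1)/gamma) - 1)
T1 = 59 + 273.15 = 332.15 K
Pressure ratio = 31.8 / 8.5 = 3.74118
Exponent = (1.4 - 1)/1.4 = 0.285714
(P2/P1)^exp - 1 = 3.74118^0.285714 - 1 = 0.457863
W = 28.8 * 1.4 / 0.4 * 8.314 * 332.15 / 2 * 0.457863 = 63730

63730 kW


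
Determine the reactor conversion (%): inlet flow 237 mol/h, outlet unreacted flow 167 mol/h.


X = (F_in - F_out) / F_in * 100
Moles reacted = 237 - 167 = 70
X = 70 / 237 * 100
= 0.2954 * 100
= 29.54 %

29.54 %


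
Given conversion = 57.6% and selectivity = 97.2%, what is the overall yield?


Overall yield = conversion (%) * selectivity (%) / 100
Conversion = 57.6%, Selectivity = 97.2%
Y = 57.6 * 97.2 / 100
= 55.9872 %

55.9872 %


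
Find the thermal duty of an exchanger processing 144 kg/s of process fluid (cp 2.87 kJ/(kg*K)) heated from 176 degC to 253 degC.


Q = m_dot * cp * delta_T
delta_T = 253 - 176 = 77 K
Q = 144 * 2.87 * 77
= 413.28 * 77
= 31822.56 kW

31822.56 kW


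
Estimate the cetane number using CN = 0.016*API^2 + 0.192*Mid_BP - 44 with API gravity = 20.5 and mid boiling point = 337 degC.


CN = 0.016 * 20.5^2 + 0.192 * 337 - 44
CN = 6.724 + 64.704 - 44 = 27.428

27.428


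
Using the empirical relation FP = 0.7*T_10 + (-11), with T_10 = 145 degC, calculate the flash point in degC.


FP = 0.7 * 145 + (-11) = 90.5

90.5 degC


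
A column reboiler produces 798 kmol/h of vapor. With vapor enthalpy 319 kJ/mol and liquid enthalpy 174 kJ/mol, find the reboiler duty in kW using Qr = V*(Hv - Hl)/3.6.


Qr = 798 * (319 - 174) / 3.6 = 798 * 145 / 3.6 = 32140

32140 kW


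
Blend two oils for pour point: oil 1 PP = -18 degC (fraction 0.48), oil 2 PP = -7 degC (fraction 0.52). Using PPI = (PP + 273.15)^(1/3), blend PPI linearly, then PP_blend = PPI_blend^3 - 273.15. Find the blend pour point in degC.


PPI_1 = (-18 + 273.15)^(1/3) = 6.342569
PPI_2 = (-7 + 273.15)^(1/3) = 6.432436
PPI_blend = 0.48 * 6.342569 + 0.52 * 6.432436 = 6.3893
PP_blend = 6.3893^3 - 273.15 = 260.8314 - 273.15 = -12.32

-12.32 degC


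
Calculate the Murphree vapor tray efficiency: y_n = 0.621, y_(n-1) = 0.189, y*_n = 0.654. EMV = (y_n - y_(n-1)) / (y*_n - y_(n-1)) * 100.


Murphree vapor efficiency: EMV = (y_n - y_(n-1)) / (y*_n - y_(n-1)) * 100
EMV = (0.621 - 0.189) / (0.654 - 0.189) * 100 = 0.432 / 0.465 * 100 = 92.90

92.90 %


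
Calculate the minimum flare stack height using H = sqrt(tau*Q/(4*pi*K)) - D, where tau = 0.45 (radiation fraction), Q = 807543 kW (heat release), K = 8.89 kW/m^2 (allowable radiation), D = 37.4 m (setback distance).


tau*Q/(4*pi*K) = 0.45 * 807543 / (4 * pi * 8.89) = 3252.87
sqrt(3252.87) = 57.0339
H = 57.0339 - 37.4 = 19.63

19.63 m


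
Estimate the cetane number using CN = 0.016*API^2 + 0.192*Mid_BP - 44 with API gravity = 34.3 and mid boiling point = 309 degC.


CN = 0.016 * 34.3^2 + 0.192 * 309 - 44
CN = 18.82384 + 59.328 - 44 = 34.15184

34.15184


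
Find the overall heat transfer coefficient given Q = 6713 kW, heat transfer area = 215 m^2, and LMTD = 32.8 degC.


From Q = U*A*LMTD, U = Q / (A * LMTD)
U = 6713 / (215 * 32.8) = 6713 / 7052 = 0.9519

0.9519 kW/(m^2*K)


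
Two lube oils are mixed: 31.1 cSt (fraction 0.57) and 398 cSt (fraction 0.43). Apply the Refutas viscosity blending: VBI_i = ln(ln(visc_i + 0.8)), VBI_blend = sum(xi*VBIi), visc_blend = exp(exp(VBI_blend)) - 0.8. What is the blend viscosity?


Refutas method: VBN_i = 14.534*ln(ln(visc_i + 0.8)) + 10.975, blended linearly by mass fraction; since VBN is linear in VBI_i = ln(ln(visc_i + 0.8)) and the fractions sum to 1, blend VBI directly: visc = exp(exp(VBI_blend)) - 0.8
VBI_1 = ln(ln(31.1 + 0.8)) = 1.24202
VBI_2 = ln(ln(398 + 0.8)) = 1.78983
VBI_blend = 0.57 * 1.24202 + 0.43 * 1.78983 = 1.47758
visc_blend = exp(exp(1.47758)) - 0.8 = 79.22

79.22 cSt


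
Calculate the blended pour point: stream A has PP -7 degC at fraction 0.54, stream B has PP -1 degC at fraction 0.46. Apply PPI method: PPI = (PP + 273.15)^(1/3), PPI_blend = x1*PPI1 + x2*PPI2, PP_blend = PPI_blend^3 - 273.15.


PPI_1 = (-7 + 273.15)^(1/3) = 6.432436
PPI_2 = (-1 + 273.15)^(1/3) = 6.480414
PPI_blend = 0.54 * 6.432436 + 0.46 * 6.480414 = 6.454506
PP_blend = 6.454506^3 - 273.15 = 268.8989 - 273.15 = -4.25

-4.25 degC


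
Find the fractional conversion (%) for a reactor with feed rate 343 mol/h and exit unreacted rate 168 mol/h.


X = (F_in - F_out) / F_in * 100
Moles reacted = 343 - 168 = 175
X = 175 / 343 * 100
= 0.5102 * 100
= 51.02 %

51.02 %


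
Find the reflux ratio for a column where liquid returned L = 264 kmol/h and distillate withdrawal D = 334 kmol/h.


Reflux ratio definition: R = L / D (liquid returned / distillate withdrawn)
L = 264 kmol/h, D = 334 kmol/h
R = 264 / 334 = 0.7904

0.7904


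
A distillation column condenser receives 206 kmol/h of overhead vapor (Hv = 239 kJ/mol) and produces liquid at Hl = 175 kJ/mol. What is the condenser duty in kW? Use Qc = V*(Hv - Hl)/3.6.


Qc = 206 * (239 - 175) / 3.6 = 206 * 64 / 3.6 = 3662

3662 kW


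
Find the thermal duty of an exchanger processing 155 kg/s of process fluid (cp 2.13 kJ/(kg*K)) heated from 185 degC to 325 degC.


Q = m_dot * cp * delta_T
delta_T = 325 - 185 = 140 K
Q = 155 * 2.13 * 140
= 330.15 * 140
= 46221 kW

46221 kW


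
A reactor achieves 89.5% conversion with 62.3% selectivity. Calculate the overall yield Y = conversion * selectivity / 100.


Overall yield = conversion (%) * selectivity (%) / 100
Conversion = 89.5%, Selectivity = 62.3%
Y = 89.5 * 62.3 / 100
= 55.7585 %

55.7585 %


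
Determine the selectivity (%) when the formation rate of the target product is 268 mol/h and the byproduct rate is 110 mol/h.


Selectivity = desired / (desired + undesired) * 100
Total products = 268 + 110 = 378 mol/h
S = 268 / 378 * 100
= 0.7090 * 100
= 70.90 %

70.90 %


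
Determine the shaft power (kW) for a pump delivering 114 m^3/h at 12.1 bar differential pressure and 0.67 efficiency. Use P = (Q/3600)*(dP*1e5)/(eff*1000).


Q = 114 / 3600 = 0.0316667 m^3/s
P = 0.0316667 * (12.1 * 1e5) / 0.67 / 1000 = 57.19

57.19 kW


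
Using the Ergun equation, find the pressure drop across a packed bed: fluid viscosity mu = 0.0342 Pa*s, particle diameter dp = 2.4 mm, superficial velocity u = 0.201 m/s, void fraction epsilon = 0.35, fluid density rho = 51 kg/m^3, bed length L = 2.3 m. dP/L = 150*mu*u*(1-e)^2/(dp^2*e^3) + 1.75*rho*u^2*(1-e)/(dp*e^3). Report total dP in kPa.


dp = 2.4 mm = 0.0024 m
Viscous term = 150*0.0342*0.201*(1-0.35)^2 / (0.0024^2*0.35^3) = 1764060
Inertial term = 1.75*51*0.201^2*(1-0.35) / (0.0024*0.35^3) = 22777.1
dP/L = 1764060 + 22777.1 = 1786840 Pa/m
dP = 1786840 * 2.3 / 1000 = 4110 kPa

4110 kPa


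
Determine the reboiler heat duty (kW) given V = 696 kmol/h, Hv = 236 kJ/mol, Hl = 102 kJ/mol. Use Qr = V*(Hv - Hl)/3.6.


Qr = 696 * (236 - 102) / 3.6 = 696 * 134 / 3.6 = 25910

25910 kW


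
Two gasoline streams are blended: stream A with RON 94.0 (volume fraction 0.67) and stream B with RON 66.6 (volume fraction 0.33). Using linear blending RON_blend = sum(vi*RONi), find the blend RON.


Linear blending: RON_blend = sum(vi * RONi)
Contribution 1: 0.67 * 94.0 = 62.98
Contribution 2: 0.33 * 66.6 = 21.978
RON_blend = 62.98 + 21.978 = 84.958

84.958


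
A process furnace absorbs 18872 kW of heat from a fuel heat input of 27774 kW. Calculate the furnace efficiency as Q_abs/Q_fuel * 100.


Furnace efficiency = Q_absorbed / Q_fuel * 100
= 18872 / 27774 * 100 = 67.95

67.95 %


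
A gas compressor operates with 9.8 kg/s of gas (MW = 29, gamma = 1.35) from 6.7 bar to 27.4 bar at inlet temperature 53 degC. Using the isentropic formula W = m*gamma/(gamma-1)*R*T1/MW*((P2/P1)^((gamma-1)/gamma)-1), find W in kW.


Isentropic work: W = m*(gamma/(gamma-1))*(R*T1/MW)*((P2/P1)^((gamma-1)/gamma) - 1)
T1 = 53 + 273.15 = 326.15 K
Pressure ratio = 27.4 / 6.7 = 4.08955
Exponent = (1.35 - 1)/1.35 = 0.259259
(P2/P1)^exp - 1 = 4.08955^0.259259 - 1 = 0.440729
W = 9.8 * 1.35 / 0.35 * 8.314 * 326.15 / 29 * 0.440729 = 1558

1558 kW


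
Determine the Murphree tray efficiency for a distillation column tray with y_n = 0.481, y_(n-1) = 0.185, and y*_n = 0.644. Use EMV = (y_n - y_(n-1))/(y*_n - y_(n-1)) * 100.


Murphree vapor efficiency: EMV = (y_n - y_(n-1)) / (y*_n - y_(n-1)) * 100
EMV = (0.481 - 0.185) / (0.644 - 0.185) * 100 = 0.296 / 0.459 * 100 = 64.49

64.49 %


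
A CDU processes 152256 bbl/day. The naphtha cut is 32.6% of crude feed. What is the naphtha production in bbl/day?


Crude throughput = 152256 bbl/day
Fraction yield = 32.6%
yield = throughput * fraction / 100
yield = 152256 * 32.6 / 100 = 49635.456

49635.456 bbl/day


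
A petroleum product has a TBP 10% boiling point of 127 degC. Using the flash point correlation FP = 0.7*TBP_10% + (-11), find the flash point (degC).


FP = 0.7 * 127 + (-11) = 77.9

77.9 degC


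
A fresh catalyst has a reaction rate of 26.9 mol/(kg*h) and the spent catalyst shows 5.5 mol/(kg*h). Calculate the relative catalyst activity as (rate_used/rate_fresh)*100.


Activity (%) = (rate_used / rate_fresh) * 100
rate_used = 5.5, rate_fresh = 26.9
= (5.5 / 26.9) * 100
= 0.2045 * 100 = 20.45

20.45 %


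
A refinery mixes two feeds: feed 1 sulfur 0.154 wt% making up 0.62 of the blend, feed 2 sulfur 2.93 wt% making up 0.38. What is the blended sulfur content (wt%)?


Linear sulfur blending: S_blend = x1*S1 + x2*S2
Contribution 1: 0.62 * 0.154 = 0.09548 wt%
Contribution 2: 0.38 * 2.93 = 1.1134 wt%
S_blend = 0.09548 + 1.1134 = 1.20888

1.20888 wt%


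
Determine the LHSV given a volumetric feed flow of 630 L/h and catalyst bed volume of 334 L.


LHSV = volumetric feed rate / catalyst volume
= 630 L/h / 334 L
= 1.886 h^-1

1.886 h^-1


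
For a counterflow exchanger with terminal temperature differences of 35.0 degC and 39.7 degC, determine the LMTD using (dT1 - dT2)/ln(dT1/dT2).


LMTD = (dT1 - dT2) / ln(dT1/dT2)
= (35.0 - 39.7) / ln(35.0 / 39.7) = -4.7 / -0.126003 = 37.30

37.30 degC


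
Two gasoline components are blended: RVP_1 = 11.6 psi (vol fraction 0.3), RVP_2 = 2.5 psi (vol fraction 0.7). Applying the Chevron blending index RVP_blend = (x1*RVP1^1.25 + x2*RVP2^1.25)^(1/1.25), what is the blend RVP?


Chevron index: RVP_blend = (sum xi*RVPi^1.25)^(1/1.25)
RVP^1.25 terms: 0.3 * 11.6^1.25 + 0.7 * 2.5^1.25 = 8.62286
RVP_blend = 8.62286^(1/1.25) = 5.604

5.604 psi


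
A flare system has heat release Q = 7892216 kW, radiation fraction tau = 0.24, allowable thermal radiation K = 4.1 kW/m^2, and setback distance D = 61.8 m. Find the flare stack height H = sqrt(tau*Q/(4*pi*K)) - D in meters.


tau*Q/(4*pi*K) = 0.24 * 7892216 / (4 * pi * 4.1) = 36763.5
sqrt(36763.5) = 191.738
H = 191.738 - 61.8 = 129.9

129.9 m


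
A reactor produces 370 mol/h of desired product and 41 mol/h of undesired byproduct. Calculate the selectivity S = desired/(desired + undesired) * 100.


Selectivity = desired / (desired + undesired) * 100
Total products = 370 + 41 = 411 mol/h
S = 370 / 411 * 100
= 0.9002 * 100
= 90.02 %

90.02 %


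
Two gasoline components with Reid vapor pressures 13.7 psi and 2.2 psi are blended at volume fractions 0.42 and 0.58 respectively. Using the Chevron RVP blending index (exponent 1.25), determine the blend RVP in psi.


Chevron index: RVP_blend = (sum xi*RVPi^1.25)^(1/1.25)
RVP^1.25 terms: 0.42 * 13.7^1.25 + 0.58 * 2.2^1.25 = 12.6241
RVP_blend = 12.6241^(1/1.25) = 7.603

7.603 psi


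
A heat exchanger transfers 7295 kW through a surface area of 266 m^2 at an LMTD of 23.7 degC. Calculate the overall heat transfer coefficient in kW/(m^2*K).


From Q = U*A*LMTD, U = Q / (A * LMTD)
U = 7295 / (266 * 23.7) = 7295 / 6304.2 = 1.157

1.157 kW/(m^2*K)


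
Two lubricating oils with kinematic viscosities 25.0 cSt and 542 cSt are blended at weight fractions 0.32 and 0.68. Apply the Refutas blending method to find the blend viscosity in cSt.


Refutas method: VBN_i = 14.534*ln(ln(visc_i + 0.8)) + 10.975, blended linearly by mass fraction; since VBN is linear in VBI_i = ln(ln(visc_i + 0.8)) and the fractions sum to 1, blend VBI directly: visc = exp(exp(VBI_blend)) - 0.8
VBI_1 = ln(ln(25.0 + 0.8)) = 1.17877
VBI_2 = ln(ln(542 + 0.8)) = 1.84003
VBI_blend = 0.32 * 1.17877 + 0.68 * 1.84003 = 1.62843
visc_blend = exp(exp(1.62843)) - 0.8 = 162.5

162.5 cSt


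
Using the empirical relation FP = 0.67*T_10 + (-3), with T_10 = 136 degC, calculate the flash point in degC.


FP = 0.67 * 136 + (-3) = 88.12

88.12 degC


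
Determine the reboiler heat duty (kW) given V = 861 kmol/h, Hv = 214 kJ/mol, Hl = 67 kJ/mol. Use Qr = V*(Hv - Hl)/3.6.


Qr = 861 * (214 - 67) / 3.6 = 861 * 147 / 3.6 = 35160

35160 kW


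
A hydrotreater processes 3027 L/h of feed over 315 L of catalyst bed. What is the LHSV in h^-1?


LHSV = volumetric feed rate / catalyst volume
= 3027 L/h / 315 L
= 9.610 h^-1

9.610 h^-1


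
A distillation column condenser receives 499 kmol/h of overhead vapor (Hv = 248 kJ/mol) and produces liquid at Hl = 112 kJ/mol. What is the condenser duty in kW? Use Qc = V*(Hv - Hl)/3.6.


Qc = 499 * (248 - 112) / 3.6 = 499 * 136 / 3.6 = 18850

18850 kW


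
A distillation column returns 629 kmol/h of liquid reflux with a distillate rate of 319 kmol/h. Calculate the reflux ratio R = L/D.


Reflux ratio definition: R = L / D (liquid returned / distillate withdrawn)
L = 629 kmol/h, D = 319 kmol/h
R = 629 / 319 = 1.972

1.972


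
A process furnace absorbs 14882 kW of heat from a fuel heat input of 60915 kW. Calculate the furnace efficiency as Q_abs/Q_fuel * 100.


Furnace efficiency = Q_absorbed / Q_fuel * 100
= 14882 / 60915 * 100 = 24.43

24.43 %


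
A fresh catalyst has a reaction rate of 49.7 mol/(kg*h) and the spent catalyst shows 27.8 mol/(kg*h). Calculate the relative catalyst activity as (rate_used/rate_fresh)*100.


Activity (%) = (rate_used / rate_fresh) * 100
rate_used = 27.8, rate_fresh = 49.7
= (27.8 / 49.7) * 100
= 0.5594 * 100 = 55.94

55.94 %


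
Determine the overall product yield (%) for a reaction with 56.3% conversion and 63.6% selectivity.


Overall yield = conversion (%) * selectivity (%) / 100
Conversion = 56.3%, Selectivity = 63.6%
Y = 56.3 * 63.6 / 100
= 35.8068 %

35.8068 %


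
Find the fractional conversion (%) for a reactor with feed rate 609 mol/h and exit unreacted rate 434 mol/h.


X = (F_in - F_out) / F_in * 100
Moles reacted = 609 - 434 = 175
X = 175 / 609 * 100
= 0.2874 * 100
= 28.74 %

28.74 %


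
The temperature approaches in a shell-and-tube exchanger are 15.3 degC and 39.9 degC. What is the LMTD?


LMTD = (dT1 - dT2) / ln(dT1/dT2)
= (15.3 - 39.9) / ln(15.3 / 39.9) = -24.6 / -0.958523 = 25.66

25.66 degC


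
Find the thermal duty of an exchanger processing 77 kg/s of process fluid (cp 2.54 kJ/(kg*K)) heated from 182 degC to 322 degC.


Q = m_dot * cp * delta_T
delta_T = 322 - 182 = 140 K
Q = 77 * 2.54 * 140
= 195.58 * 140
= 27381.2 kW

27381.2 kW


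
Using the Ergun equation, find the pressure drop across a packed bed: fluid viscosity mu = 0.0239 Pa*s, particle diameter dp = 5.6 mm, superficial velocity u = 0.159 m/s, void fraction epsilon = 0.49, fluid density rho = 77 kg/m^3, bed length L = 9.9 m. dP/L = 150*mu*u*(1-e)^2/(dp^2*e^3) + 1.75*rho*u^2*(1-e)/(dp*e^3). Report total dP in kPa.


dp = 5.6 mm = 0.0056 m
Viscous term = 150*0.0239*0.159*(1-0.49)^2 / (0.0056^2*0.49^3) = 40184.8
Inertial term = 1.75*77*0.159^2*(1-0.49) / (0.0056*0.49^3) = 2637.04
dP/L = 40184.8 + 2637.04 = 42821.8 Pa/m
dP = 42821.8 * 9.9 / 1000 = 423.9 kPa

423.9 kPa


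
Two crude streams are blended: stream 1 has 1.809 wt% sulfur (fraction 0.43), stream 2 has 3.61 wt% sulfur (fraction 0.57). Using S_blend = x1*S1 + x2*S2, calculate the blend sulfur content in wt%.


Linear sulfur blending: S_blend = x1*S1 + x2*S2
Contribution 1: 0.43 * 1.809 = 0.77787 wt%
Contribution 2: 0.57 * 3.61 = 2.0577 wt%
S_blend = 0.77787 + 2.0577 = 2.83557

2.83557 wt%


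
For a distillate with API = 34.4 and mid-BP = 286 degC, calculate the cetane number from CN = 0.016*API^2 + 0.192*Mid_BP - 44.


CN = 0.016 * 34.4^2 + 0.192 * 286 - 44
CN = 18.93376 + 54.912 - 44 = 29.84576

29.84576


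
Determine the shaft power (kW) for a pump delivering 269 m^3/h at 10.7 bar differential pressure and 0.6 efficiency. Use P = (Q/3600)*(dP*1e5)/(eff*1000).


Q = 269 / 3600 = 0.0747222 m^3/s
P = 0.0747222 * (10.7 * 1e5) / 0.6 / 1000 = 133.3

133.3 kW


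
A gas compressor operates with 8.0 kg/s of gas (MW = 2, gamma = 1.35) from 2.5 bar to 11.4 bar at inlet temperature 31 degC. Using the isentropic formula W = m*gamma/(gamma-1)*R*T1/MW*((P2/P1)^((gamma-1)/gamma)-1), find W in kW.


Isentropic work: W = m*(gamma/(gamma-1))*(R*T1/MW)*((P2/P1)^((gamma-1)/gamma) - 1)
T1 = 31 + 273.15 = 304.15 K
Pressure ratio = 11.4 / 2.5 = 4.56
Exponent = (1.35 - 1)/1.35 = 0.259259
(P2/P1)^exp - 1 = 4.56^0.259259 - 1 = 0.481981
W = 8.0 * 1.35 / 0.35 * 8.314 * 304.15 / 2 * 0.481981 = 18800

18800 kW


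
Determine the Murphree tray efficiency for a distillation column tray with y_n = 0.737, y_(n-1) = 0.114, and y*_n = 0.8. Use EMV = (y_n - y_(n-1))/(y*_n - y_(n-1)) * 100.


Murphree vapor efficiency: EMV = (y_n - y_(n-1)) / (y*_n - y_(n-1)) * 100
EMV = (0.737 - 0.114) / (0.8 - 0.114) * 100 = 0.623 / 0.686 * 100 = 90.82

90.82 %


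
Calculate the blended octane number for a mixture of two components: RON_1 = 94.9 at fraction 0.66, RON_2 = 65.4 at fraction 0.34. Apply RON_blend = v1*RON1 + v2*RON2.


Linear blending: RON_blend = sum(vi * RONi)
Contribution 1: 0.66 * 94.9 = 62.634
Contribution 2: 0.34 * 65.4 = 22.236
RON_blend = 62.634 + 22.236 = 84.87

84.87


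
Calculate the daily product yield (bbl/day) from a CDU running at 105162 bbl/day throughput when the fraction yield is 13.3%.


Crude throughput = 105162 bbl/day
Fraction yield = 13.3%
yield = throughput * fraction / 100
yield = 105162 * 13.3 / 100 = 13986.546

13986.546 bbl/day


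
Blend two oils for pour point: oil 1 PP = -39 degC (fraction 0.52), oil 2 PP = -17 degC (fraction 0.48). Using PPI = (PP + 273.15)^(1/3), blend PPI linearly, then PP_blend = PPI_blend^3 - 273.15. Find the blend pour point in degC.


PPI_1 = (-39 + 273.15)^(1/3) = 6.163557
PPI_2 = (-17 + 273.15)^(1/3) = 6.350844
PPI_blend = 0.52 * 6.163557 + 0.48 * 6.350844 = 6.253455
PP_blend = 6.253455^3 - 273.15 = 244.5457 - 273.15 = -28.6

-28.6 degC


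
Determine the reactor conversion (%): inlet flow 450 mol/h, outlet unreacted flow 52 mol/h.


X = (F_in - F_out) / F_in * 100
Moles reacted = 450 - 52 = 398
X = 398 / 450 * 100
= 0.8844 * 100
= 88.44 %

88.44 %


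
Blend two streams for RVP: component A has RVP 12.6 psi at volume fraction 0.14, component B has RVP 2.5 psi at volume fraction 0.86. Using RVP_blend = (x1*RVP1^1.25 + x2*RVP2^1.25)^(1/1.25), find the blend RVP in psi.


Chevron index: RVP_blend = (sum xi*RVPi^1.25)^(1/1.25)
RVP^1.25 terms: 0.14 * 12.6^1.25 + 0.86 * 2.5^1.25 = 6.02695
RVP_blend = 6.02695^(1/1.25) = 4.208

4.208 psi


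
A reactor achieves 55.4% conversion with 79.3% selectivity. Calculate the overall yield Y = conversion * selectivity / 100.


Overall yield = conversion (%) * selectivity (%) / 100
Conversion = 55.4%, Selectivity = 79.3%
Y = 55.4 * 79.3 / 100
= 43.9322 %

43.9322 %


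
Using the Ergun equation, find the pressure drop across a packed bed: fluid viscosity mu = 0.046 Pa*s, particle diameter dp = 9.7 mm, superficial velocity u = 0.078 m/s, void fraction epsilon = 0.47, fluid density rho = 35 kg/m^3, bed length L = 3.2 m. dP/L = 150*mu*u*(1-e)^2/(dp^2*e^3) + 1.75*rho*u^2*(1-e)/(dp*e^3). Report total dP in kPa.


dp = 9.7 mm = 0.0097 m
Viscous term = 150*0.046*0.078*(1-0.47)^2 / (0.0097^2*0.47^3) = 15476
Inertial term = 1.75*35*0.078^2*(1-0.47) / (0.0097*0.47^3) = 196.113
dP/L = 15476 + 196.113 = 15672.1 Pa/m
dP = 15672.1 * 3.2 / 1000 = 50.15 kPa

50.15 kPa


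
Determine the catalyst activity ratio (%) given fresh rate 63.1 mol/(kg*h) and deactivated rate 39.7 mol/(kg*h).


Activity (%) = (rate_used / rate_fresh) * 100
rate_used = 39.7, rate_fresh = 63.1
= (39.7 / 63.1) * 100
= 0.6292 * 100 = 62.92

62.92 %


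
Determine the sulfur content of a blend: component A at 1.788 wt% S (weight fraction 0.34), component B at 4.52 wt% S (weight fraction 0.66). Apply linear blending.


Linear sulfur blending: S_blend = x1*S1 + x2*S2
Contribution 1: 0.34 * 1.788 = 0.60792 wt%
Contribution 2: 0.66 * 4.52 = 2.9832 wt%
S_blend = 0.60792 + 2.9832 = 3.59112

3.59112 wt%


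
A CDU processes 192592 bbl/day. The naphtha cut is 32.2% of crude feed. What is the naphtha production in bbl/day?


Crude throughput = 192592 bbl/day
Fraction yield = 32.2%
yield = throughput * fraction / 100
yield = 192592 * 32.2 / 100 = 62014.624

62014.624 bbl/day


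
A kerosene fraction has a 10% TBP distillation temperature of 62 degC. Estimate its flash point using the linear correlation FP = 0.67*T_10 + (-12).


FP = 0.67 * 62 + (-12) = 29.54

29.54 degC


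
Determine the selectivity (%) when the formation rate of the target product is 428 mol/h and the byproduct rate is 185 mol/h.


Selectivity = desired / (desired + undesired) * 100
Total products = 428 + 185 = 613 mol/h
S = 428 / 613 * 100
= 0.6982 * 100
= 69.82 %

69.82 %


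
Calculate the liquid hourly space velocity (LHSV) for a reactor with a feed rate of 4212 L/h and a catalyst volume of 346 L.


LHSV = volumetric feed rate / catalyst volume
= 4212 L/h / 346 L
= 12.17 h^-1

12.17 h^-1


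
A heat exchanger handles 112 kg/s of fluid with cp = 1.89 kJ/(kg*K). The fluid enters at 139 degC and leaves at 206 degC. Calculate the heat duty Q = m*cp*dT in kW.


Q = m_dot * cp * delta_T
delta_T = 206 - 139 = 67 K
Q = 112 * 1.89 * 67
= 211.68 * 67
= 14182.56 kW

14182.56 kW


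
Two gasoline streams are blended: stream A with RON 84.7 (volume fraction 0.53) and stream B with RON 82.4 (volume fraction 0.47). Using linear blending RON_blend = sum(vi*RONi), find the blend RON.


Linear blending: RON_blend = sum(vi * RONi)
Contribution 1: 0.53 * 84.7 = 44.891
Contribution 2: 0.47 * 82.4 = 38.728
RON_blend = 44.891 + 38.728 = 83.619

83.619


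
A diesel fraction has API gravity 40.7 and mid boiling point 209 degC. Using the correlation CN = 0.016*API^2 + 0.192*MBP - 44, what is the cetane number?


CN = 0.016 * 40.7^2 + 0.192 * 209 - 44
CN = 26.50384 + 40.128 - 44 = 22.63184

22.63184


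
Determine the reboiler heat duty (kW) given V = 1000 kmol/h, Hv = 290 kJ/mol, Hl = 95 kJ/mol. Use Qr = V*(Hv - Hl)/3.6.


Qr = 1000 * (290 - 95) / 3.6 = 1000 * 195 / 3.6 = 54170

54170 kW


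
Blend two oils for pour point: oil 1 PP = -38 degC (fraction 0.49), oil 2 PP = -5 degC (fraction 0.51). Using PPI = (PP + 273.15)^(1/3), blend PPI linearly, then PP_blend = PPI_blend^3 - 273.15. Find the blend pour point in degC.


PPI_1 = (-38 + 273.15)^(1/3) = 6.172318
PPI_2 = (-5 + 273.15)^(1/3) = 6.448508
PPI_blend = 0.49 * 6.172318 + 0.51 * 6.448508 = 6.313175
PP_blend = 6.313175^3 - 273.15 = 251.619 - 273.15 = -21.53

-21.53 degC


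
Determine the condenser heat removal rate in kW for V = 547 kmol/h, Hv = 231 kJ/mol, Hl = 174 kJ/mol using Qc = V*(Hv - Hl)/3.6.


Qc = 547 * (231 - 174) / 3.6 = 547 * 57 / 3.6 = 8661

8661 kW


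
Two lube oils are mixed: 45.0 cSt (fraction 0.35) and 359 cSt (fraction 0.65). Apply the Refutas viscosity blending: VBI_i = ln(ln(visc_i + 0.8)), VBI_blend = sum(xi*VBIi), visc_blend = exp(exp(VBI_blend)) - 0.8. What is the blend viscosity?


Refutas method: VBN_i = 14.534*ln(ln(visc_i + 0.8)) + 10.975, blended linearly by mass fraction; since VBN is linear in VBI_i = ln(ln(visc_i + 0.8)) and the fractions sum to 1, blend VBI directly: visc = exp(exp(VBI_blend)) - 0.8
VBI_1 = ln(ln(45.0 + 0.8)) = 1.34137
VBI_2 = ln(ln(359 + 0.8)) = 1.7725
VBI_blend = 0.35 * 1.34137 + 0.65 * 1.7725 = 1.6216
visc_blend = exp(exp(1.6216)) - 0.8 = 157.0

157.0 cSt


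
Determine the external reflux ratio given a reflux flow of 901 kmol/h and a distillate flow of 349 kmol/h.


Reflux ratio definition: R = L / D (liquid returned / distillate withdrawn)
L = 901 kmol/h, D = 349 kmol/h
R = 901 / 349 = 2.582

2.582


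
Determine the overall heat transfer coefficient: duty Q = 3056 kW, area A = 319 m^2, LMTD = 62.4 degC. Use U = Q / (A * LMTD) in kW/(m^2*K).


From Q = U*A*LMTD, U = Q / (A * LMTD)
U = 3056 / (319 * 62.4) = 3056 / 19905.6 = 0.1535

0.1535 kW/(m^2*K)


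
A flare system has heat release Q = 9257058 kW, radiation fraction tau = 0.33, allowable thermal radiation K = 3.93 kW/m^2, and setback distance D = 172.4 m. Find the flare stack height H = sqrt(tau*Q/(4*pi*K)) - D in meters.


tau*Q/(4*pi*K) = 0.33 * 9257058 / (4 * pi * 3.93) = 61856.4
sqrt(61856.4) = 248.709
H = 248.709 - 172.4 = 76.31

76.31 m


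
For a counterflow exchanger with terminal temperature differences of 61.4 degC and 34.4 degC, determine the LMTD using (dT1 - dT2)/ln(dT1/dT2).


LMTD = (dT1 - dT2) / ln(dT1/dT2)
= (61.4 - 34.4) / ln(61.4 / 34.4) = 27 / 0.579353 = 46.60

46.60 degC


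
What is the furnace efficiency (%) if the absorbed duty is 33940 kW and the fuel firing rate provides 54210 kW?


Furnace efficiency = Q_absorbed / Q_fuel * 100
= 33940 / 54210 * 100 = 62.61

62.61 %


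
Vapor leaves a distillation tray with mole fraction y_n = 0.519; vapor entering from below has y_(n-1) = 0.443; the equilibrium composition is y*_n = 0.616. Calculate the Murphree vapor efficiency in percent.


Murphree vapor efficiency: EMV = (y_n - y_(n-1)) / (y*_n - y_(n-1)) * 100
EMV = (0.519 - 0.443) / (0.616 - 0.443) * 100 = 0.076 / 0.173 * 100 = 43.93

43.93 %


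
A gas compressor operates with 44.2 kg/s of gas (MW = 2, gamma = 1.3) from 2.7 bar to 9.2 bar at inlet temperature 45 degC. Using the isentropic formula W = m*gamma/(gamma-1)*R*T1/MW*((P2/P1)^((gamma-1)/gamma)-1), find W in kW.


Isentropic work: W = m*(gamma/(gamma-1))*(R*T1/MW)*((P2/P1)^((gamma-1)/gamma) - 1)
T1 = 45 + 273.15 = 318.15 K
Pressure ratio = 9.2 / 2.7 = 3.40741
Exponent = (1.3 - 1)/1.3 = 0.230769
(P2/P1)^exp - 1 = 3.40741^0.230769 - 1 = 0.326988
W = 44.2 * 1.3 / 0.3 * 8.314 * 318.15 / 2 * 0.326988 = 82830

82830 kW


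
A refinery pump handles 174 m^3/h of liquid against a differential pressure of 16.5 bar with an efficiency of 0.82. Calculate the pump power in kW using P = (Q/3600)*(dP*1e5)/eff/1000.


Q = 174 / 3600 = 0.0483333 m^3/s
P = 0.0483333 * (16.5 * 1e5) / 0.82 / 1000 = 97.26

97.26 kW


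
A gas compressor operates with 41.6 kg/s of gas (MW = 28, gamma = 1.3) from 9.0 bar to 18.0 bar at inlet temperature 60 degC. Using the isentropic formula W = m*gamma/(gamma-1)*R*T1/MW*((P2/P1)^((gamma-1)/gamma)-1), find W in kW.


Isentropic work: W = m*(gamma/(gamma-1))*(R*T1/MW)*((P2/P1)^((gamma-1)/gamma) - 1)
T1 = 60 + 273.15 = 333.15 K
Pressure ratio = 18.0 / 9.0 = 2
Exponent = (1.3 - 1)/1.3 = 0.230769
(P2/P1)^exp - 1 = 2^0.230769 - 1 = 0.17346
W = 41.6 * 1.3 / 0.3 * 8.314 * 333.15 / 28 * 0.17346 = 3093

3093 kW


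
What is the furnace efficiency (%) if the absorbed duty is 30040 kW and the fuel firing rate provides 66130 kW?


Furnace efficiency = Q_absorbed / Q_fuel * 100
= 30040 / 66130 * 100 = 45.43

45.43 %


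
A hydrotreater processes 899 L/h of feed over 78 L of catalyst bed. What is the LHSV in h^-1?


LHSV = volumetric feed rate / catalyst volume
= 899 L/h / 78 L
= 11.53 h^-1

11.53 h^-1


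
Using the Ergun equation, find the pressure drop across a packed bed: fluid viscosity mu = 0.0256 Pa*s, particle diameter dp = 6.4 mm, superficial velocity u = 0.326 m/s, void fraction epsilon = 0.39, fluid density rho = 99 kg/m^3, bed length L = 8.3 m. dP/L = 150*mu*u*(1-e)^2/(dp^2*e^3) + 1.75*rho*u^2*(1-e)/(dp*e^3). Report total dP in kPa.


dp = 6.4 mm = 0.0064 m
Viscous term = 150*0.0256*0.326*(1-0.39)^2 / (0.0064^2*0.39^3) = 191714
Inertial term = 1.75*99*0.326^2*(1-0.39) / (0.0064*0.39^3) = 29584.5
dP/L = 191714 + 29584.5 = 221298 Pa/m
dP = 221298 * 8.3 / 1000 = 1837 kPa

1837 kPa


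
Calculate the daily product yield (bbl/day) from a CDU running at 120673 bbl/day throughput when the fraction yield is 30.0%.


Crude throughput = 120673 bbl/day
Fraction yield = 30.0%
yield = throughput * fraction / 100
yield = 120673 * 30.0 / 100 = 36201.9

36201.9 bbl/day


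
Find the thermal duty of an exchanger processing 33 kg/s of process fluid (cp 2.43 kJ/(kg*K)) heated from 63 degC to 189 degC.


Q = m_dot * cp * delta_T
delta_T = 189 - 63 = 126 K
Q = 33 * 2.43 * 126
= 80.19 * 126
= 10103.94 kW

10103.94 kW


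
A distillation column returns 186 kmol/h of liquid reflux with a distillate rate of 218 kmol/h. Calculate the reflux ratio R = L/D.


Reflux ratio definition: R = L / D (liquid returned / distillate withdrawn)
L = 186 kmol/h, D = 218 kmol/h
R = 186 / 218 = 0.8532

0.8532


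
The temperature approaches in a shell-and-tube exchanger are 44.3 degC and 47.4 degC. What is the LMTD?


LMTD = (dT1 - dT2) / ln(dT1/dT2)
= (44.3 - 47.4) / ln(44.3 / 47.4) = -3.1 / -0.0676376 = 45.83

45.83 degC


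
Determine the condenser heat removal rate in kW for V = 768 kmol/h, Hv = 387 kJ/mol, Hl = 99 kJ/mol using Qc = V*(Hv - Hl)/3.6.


Qc = 768 * (387 - 99) / 3.6 = 768 * 288 / 3.6 = 61440

61440 kW


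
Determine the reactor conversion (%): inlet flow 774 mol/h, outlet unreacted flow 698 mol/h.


X = (F_in - F_out) / F_in * 100
Moles reacted = 774 - 698 = 76
X = 76 / 774 * 100
= 0.09819 * 100
= 9.819 %

9.819 %


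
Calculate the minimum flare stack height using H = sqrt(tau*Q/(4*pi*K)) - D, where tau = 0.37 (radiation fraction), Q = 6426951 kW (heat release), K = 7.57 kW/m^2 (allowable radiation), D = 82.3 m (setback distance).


tau*Q/(4*pi*K) = 0.37 * 6426951 / (4 * pi * 7.57) = 24997.8
sqrt(24997.8) = 158.107
H = 158.107 - 82.3 = 75.81

75.81 m


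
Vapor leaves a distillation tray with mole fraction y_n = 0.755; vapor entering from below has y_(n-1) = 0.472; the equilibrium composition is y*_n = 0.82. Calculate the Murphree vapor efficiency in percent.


Murphree vapor efficiency: EMV = (y_n - y_(n-1)) / (y*_n - y_(n-1)) * 100
EMV = (0.755 - 0.472) / (0.82 - 0.472) * 100 = 0.283 / 0.348 * 100 = 81.32

81.32 %


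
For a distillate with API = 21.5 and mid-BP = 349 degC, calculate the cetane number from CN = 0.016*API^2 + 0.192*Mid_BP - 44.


CN = 0.016 * 21.5^2 + 0.192 * 349 - 44
CN = 7.396 + 67.008 - 44 = 30.404

30.404


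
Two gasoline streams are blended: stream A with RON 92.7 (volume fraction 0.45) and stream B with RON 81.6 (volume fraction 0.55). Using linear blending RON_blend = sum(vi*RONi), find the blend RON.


Linear blending: RON_blend = sum(vi * RONi)
Contribution 1: 0.45 * 92.7 = 41.715
Contribution 2: 0.55 * 81.6 = 44.88
RON_blend = 41.715 + 44.88 = 86.595

86.595


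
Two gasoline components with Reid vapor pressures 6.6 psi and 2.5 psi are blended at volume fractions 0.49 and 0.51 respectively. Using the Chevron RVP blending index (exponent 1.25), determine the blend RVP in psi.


Chevron index: RVP_blend = (sum xi*RVPi^1.25)^(1/1.25)
RVP^1.25 terms: 0.49 * 6.6^1.25 + 0.51 * 2.5^1.25 = 6.78676
RVP_blend = 6.78676^(1/1.25) = 4.627

4.627 psi


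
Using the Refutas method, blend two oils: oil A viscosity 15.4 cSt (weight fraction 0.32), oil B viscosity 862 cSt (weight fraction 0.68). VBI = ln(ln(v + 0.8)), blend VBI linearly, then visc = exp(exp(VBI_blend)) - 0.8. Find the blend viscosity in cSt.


Refutas method: VBN_i = 14.534*ln(ln(visc_i + 0.8)) + 10.975, blended linearly by mass fraction; since VBN is linear in VBI_i = ln(ln(visc_i + 0.8)) and the fractions sum to 1, blend VBI directly: visc = exp(exp(VBI_blend)) - 0.8
VBI_1 = ln(ln(15.4 + 0.8)) = 1.02425
VBI_2 = ln(ln(862 + 0.8)) = 1.91105
VBI_blend = 0.32 * 1.02425 + 0.68 * 1.91105 = 1.62727
visc_blend = exp(exp(1.62727)) - 0.8 = 161.6

161.6 cSt


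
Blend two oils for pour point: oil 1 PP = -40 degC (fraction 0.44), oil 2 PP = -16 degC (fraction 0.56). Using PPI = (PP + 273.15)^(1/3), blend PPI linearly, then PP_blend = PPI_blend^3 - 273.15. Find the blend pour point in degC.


PPI_1 = (-40 + 273.15)^(1/3) = 6.15477
PPI_2 = (-16 + 273.15)^(1/3) = 6.359098
PPI_blend = 0.44 * 6.15477 + 0.56 * 6.359098 = 6.269194
PP_blend = 6.269194^3 - 273.15 = 246.3968 - 273.15 = -26.75

-26.75 degC


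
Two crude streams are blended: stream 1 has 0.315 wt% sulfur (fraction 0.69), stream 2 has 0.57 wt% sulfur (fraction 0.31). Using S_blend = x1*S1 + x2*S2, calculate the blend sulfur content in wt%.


Linear sulfur blending: S_blend = x1*S1 + x2*S2
Contribution 1: 0.69 * 0.315 = 0.21735 wt%
Contribution 2: 0.31 * 0.57 = 0.1767 wt%
S_blend = 0.21735 + 0.1767 = 0.39405

0.39405 wt%


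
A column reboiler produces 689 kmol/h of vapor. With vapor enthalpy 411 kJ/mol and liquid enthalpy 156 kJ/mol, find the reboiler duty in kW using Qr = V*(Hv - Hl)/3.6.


Qr = 689 * (411 - 156) / 3.6 = 689 * 255 / 3.6 = 48800

48800 kW


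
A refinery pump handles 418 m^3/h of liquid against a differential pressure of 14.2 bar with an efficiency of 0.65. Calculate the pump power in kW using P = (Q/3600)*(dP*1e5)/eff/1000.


Q = 418 / 3600 = 0.116111 m^3/s
P = 0.116111 * (14.2 * 1e5) / 0.65 / 1000 = 253.7

253.7 kW


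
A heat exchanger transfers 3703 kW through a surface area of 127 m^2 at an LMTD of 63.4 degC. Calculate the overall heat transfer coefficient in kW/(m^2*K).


From Q = U*A*LMTD, U = Q / (A * LMTD)
U = 3703 / (127 * 63.4) = 3703 / 8051.8 = 0.4599

0.4599 kW/(m^2*K)


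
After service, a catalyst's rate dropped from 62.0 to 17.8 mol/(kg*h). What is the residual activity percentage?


Activity (%) = (rate_used / rate_fresh) * 100
rate_used = 17.8, rate_fresh = 62.0
= (17.8 / 62.0) * 100
= 0.2871 * 100 = 28.71

28.71 %


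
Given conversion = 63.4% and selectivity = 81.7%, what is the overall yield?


Overall yield = conversion (%) * selectivity (%) / 100
Conversion = 63.4%, Selectivity = 81.7%
Y = 63.4 * 81.7 / 100
= 51.7978 %

51.7978 %


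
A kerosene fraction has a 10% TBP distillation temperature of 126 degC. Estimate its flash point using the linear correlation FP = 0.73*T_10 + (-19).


FP = 0.73 * 126 + (-19) = 72.98

72.98 degC


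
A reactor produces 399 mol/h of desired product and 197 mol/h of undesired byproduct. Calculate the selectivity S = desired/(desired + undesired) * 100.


Selectivity = desired / (desired + undesired) * 100
Total products = 399 + 197 = 596 mol/h
S = 399 / 596 * 100
= 0.6695 * 100
= 66.95 %

66.95 %


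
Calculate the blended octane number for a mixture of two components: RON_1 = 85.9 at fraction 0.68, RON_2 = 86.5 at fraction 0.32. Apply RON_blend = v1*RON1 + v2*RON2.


Linear blending: RON_blend = sum(vi * RONi)
Contribution 1: 0.68 * 85.9 = 58.412
Contribution 2: 0.32 * 86.5 = 27.68
RON_blend = 58.412 + 27.68 = 86.092

86.092


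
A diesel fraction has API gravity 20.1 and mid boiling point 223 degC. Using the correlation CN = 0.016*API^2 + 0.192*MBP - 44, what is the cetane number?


CN = 0.016 * 20.1^2 + 0.192 * 223 - 44
CN = 6.46416 + 42.816 - 44 = 5.28016

5.28016
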